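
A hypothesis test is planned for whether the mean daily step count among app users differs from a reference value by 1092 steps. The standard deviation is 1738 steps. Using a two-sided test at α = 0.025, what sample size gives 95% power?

39

For a one-sample z-test, n = ((z_{α/2} + z_β)·σ/δ)².
z_{α/2} = 2.241 (two-sided α = 0.025); z_β = 1.645 (power 95% → β = 0.05).
n = (3.886 × 1738 / 1092)² = 38.25
Round up: n = 39.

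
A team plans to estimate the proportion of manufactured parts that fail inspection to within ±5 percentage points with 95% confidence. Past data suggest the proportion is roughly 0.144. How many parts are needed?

190

For a proportion with margin E = 0.05 at 95% confidence, z = 1.960.
n = p̂(1−p̂)(z/E)² = 0.144 × 0.856 × (1.960/0.05)² = 189.41
Round up: n = 190.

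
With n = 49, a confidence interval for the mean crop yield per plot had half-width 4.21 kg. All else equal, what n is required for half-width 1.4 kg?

n = 444

Margin of error scales as 1/√n, so n₂ = n₁·(E₁/E₂)².
n₂ = 49 × (4.21/1.4)² = 49 × 9.043 = 443.11
Round up: n₂ = 444.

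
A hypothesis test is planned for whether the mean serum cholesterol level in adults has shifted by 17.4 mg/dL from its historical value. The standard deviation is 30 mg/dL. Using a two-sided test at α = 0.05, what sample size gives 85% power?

For a one-sample z-test, n = ((z_{α/2} + z_β)·σ/δ)².
z_{α/2} = 1.960 (two-sided α = 0.05); z_β = 1.036 (power 85% → β = 0.15).
n = (2.996 × 30 / 17.4)² = 26.68
Round up: n = 27.

27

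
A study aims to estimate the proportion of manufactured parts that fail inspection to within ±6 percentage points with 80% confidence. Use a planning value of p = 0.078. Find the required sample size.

For a proportion with margin E = 0.06 at 80% confidence, z = 1.282.
n = p̂(1−p̂)(z/E)² = 0.078 × 0.922 × (1.282/0.06)² = 32.83
Round up: n = 33.

33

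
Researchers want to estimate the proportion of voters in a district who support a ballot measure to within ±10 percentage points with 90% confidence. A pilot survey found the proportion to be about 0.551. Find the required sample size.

n = 67

For a proportion with margin E = 0.1 at 90% confidence, z = 1.645.
n = p̂(1−p̂)(z/E)² = 0.551 × 0.449 × (1.645/0.1)² = 66.95
Round up: n = 67.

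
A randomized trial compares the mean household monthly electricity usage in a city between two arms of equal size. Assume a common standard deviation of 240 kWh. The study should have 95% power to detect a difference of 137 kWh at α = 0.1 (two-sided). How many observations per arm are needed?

67 per group

For two equal groups, n per group = 2·((z_{α/2} + z_β)·σ/δ)².
z_{α/2} = 1.645; z_β = 1.645 (power 95%).
n = 2 × (3.290 × 240 / 137)² = 2 × 33.22 = 66.44
Round up: n = 67 per group.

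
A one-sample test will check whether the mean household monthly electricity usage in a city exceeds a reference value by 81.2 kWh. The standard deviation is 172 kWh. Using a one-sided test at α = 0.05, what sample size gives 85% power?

For a one-sample z-test, n = ((z_α + z_β)·σ/δ)².
z_α = 1.645 (one-sided α = 0.05); z_β = 1.036 (power 85% → β = 0.15).
n = (2.681 × 172 / 81.2)² = 32.25
Round up: n = 33.

n = 33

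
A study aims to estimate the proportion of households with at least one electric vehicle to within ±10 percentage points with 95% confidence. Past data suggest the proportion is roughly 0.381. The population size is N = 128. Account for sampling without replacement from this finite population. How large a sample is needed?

For a proportion with margin E = 0.1 at 95% confidence, z = 1.960.
n = p̂(1−p̂)(z/E)² = 0.381 × 0.619 × (1.960/0.1)² = 90.60 — call this n₀.
Finite-population correction with N = 128: n = n₀ / (1 + (n₀−1)/N) = 90.60 / 1.7 = 53.29
Round up: n = 54.

54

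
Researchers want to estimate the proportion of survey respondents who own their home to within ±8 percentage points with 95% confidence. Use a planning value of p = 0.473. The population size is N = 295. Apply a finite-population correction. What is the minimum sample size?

100

For a proportion with margin E = 0.08 at 95% confidence, z = 1.960.
n = p̂(1−p̂)(z/E)² = 0.473 × 0.527 × (1.960/0.08)² = 149.62 — call this n₀.
Finite-population correction with N = 295: n = n₀ / (1 + (n₀−1)/N) = 149.62 / 1.504 = 99.48
Round up: n = 100.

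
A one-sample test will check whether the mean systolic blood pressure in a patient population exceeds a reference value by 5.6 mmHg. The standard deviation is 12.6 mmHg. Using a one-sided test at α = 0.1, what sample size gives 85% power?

28

For a one-sample z-test, n = ((z_α + z_β)·σ/δ)².
z_α = 1.282 (one-sided α = 0.1); z_β = 1.036 (power 85% → β = 0.15).
n = (2.318 × 12.6 / 5.6)² = 27.20
Round up: n = 28.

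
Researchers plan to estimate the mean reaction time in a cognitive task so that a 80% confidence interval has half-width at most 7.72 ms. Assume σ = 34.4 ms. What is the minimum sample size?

For a mean, the margin of error is E = z·σ/√n, so n = (zσ/E)².
At 80% confidence, z = 1.282.
n = (1.282 × 34.4 / 7.72)² = 32.63
Round up: n = 33.

33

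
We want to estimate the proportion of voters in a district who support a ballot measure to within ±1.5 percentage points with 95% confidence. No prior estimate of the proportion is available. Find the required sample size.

n = 4269

For a proportion with margin E = 0.015 at 95% confidence, z = 1.960.
With no prior estimate, use p = 0.5, which maximizes p(1−p) at 0.25.
n = 0.25 × (z/E)² = 0.25 × (1.960/0.015)² = 4268.44
Round up: n = 4269.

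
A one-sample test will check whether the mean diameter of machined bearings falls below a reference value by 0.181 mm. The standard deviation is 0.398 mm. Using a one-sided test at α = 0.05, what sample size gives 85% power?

For a one-sample z-test, n = ((z_α + z_β)·σ/δ)².
z_α = 1.645 (one-sided α = 0.05); z_β = 1.036 (power 85% → β = 0.15).
n = (2.681 × 0.398 / 0.181)² = 34.75
Round up: n = 35.

n = 35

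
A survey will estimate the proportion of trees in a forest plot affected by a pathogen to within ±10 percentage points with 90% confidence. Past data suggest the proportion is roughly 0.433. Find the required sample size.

67

For a proportion with margin E = 0.1 at 90% confidence, z = 1.645.
n = p̂(1−p̂)(z/E)² = 0.433 × 0.567 × (1.645/0.1)² = 66.44
Round up: n = 67.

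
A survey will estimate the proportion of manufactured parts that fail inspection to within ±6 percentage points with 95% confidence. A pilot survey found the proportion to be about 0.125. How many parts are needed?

For a proportion with margin E = 0.06 at 95% confidence, z = 1.960.
n = p̂(1−p̂)(z/E)² = 0.125 × 0.875 × (1.960/0.06)² = 116.72
Round up: n = 117.

117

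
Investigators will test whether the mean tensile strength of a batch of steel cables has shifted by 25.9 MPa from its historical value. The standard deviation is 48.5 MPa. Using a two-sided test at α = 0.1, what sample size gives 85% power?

26

For a one-sample z-test, n = ((z_{α/2} + z_β)·σ/δ)².
z_{α/2} = 1.645 (two-sided α = 0.1); z_β = 1.036 (power 85% → β = 0.15).
n = (2.681 × 48.5 / 25.9)² = 25.20
Round up: n = 26.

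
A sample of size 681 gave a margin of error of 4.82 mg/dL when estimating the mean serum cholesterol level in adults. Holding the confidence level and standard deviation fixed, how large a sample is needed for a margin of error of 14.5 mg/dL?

n = 76

Margin of error scales as 1/√n, so n₂ = n₁·(E₁/E₂)².
n₂ = 681 × (4.82/14.5)² = 681 × 0.1105 = 75.25
Round up: n₂ = 76.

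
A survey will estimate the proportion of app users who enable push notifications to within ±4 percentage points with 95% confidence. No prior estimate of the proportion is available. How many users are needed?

For a proportion with margin E = 0.04 at 95% confidence, z = 1.960.
With no prior estimate, use p = 0.5, which maximizes p(1−p) at 0.25.
n = 0.25 × (z/E)² = 0.25 × (1.960/0.04)² = 600.25
Round up: n = 601.

601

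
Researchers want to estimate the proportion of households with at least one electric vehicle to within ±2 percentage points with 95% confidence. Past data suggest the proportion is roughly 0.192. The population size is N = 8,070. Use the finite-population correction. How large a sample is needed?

For a proportion with margin E = 0.02 at 95% confidence, z = 1.960.
n = p̂(1−p̂)(z/E)² = 0.192 × 0.808 × (1.960/0.02)² = 1489.93 — call this n₀.
Finite-population correction with N = 8,070: n = n₀ / (1 + (n₀−1)/N) = 1489.93 / 1.185 = 1257.32
Round up: n = 1258.

1258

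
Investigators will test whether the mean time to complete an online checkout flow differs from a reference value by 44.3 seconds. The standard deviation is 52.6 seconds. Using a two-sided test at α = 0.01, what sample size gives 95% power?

26

For a one-sample z-test, n = ((z_{α/2} + z_β)·σ/δ)².
z_{α/2} = 2.576 (two-sided α = 0.01); z_β = 1.645 (power 95% → β = 0.05).
n = (4.221 × 52.6 / 44.3)² = 25.12
Round up: n = 26.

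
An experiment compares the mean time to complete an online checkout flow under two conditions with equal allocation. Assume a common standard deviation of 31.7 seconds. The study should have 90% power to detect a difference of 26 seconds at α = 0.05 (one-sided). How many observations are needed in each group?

For two equal groups, n per group = 2·((z_α + z_β)·σ/δ)².
z_α = 1.645; z_β = 1.282 (power 90%).
n = 2 × (2.927 × 31.7 / 26)² = 2 × 12.74 = 25.48
Round up: n = 26 per group.

26 per group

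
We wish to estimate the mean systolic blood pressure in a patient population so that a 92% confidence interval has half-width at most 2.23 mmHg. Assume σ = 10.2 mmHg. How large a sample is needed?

65

For a mean, the margin of error is E = z·σ/√n, so n = (zσ/E)².
At 92% confidence, z = 1.751.
n = (1.751 × 10.2 / 2.23)² = 64.15
Round up: n = 65.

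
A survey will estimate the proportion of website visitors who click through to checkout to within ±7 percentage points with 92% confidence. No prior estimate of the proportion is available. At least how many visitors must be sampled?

157

For a proportion with margin E = 0.07 at 92% confidence, z = 1.751.
With no prior estimate, use p = 0.5, which maximizes p(1−p) at 0.25.
n = 0.25 × (z/E)² = 0.25 × (1.751/0.07)² = 156.43
Round up: n = 157.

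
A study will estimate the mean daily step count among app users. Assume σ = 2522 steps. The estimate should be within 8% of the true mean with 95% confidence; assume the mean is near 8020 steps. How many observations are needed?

For a mean, the margin of error is E = z·σ/√n, so n = (zσ/E)².
At 95% confidence, z = 1.960.
E = 8% of 8020 = 641.6 steps.
n = (1.960 × 2522 / 641.6)² = 59.36
Round up: n = 60.

n = 60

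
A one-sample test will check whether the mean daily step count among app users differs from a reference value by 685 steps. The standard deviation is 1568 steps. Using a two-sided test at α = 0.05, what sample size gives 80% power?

For a one-sample z-test, n = ((z_{α/2} + z_β)·σ/δ)².
z_{α/2} = 1.960 (two-sided α = 0.05); z_β = 0.842 (power 80% → β = 0.2).
n = (2.802 × 1568 / 685)² = 41.14
Round up: n = 42.

42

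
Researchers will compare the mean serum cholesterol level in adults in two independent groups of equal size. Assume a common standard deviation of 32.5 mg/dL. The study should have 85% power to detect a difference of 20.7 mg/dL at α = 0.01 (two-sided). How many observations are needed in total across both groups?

For two equal groups, n per group = 2·((z_{α/2} + z_β)·σ/δ)².
z_{α/2} = 2.576; z_β = 1.036 (power 85%).
n = 2 × (3.612 × 32.5 / 20.7)² = 2 × 32.16 = 64.32
Round up: n = 65 per group.
Total across both groups: 2 × 65 = 130.

130 total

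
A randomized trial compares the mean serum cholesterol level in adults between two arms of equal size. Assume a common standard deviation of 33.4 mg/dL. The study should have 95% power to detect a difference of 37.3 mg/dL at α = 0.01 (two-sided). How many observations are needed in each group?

29 per group

For two equal groups, n per group = 2·((z_{α/2} + z_β)·σ/δ)².
z_{α/2} = 2.576; z_β = 1.645 (power 95%).
n = 2 × (4.221 × 33.4 / 37.3)² = 2 × 14.29 = 28.58
Round up: n = 29 per group.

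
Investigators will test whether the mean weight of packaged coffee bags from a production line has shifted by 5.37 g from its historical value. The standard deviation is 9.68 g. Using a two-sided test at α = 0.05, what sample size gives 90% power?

For a one-sample z-test, n = ((z_{α/2} + z_β)·σ/δ)².
z_{α/2} = 1.960 (two-sided α = 0.05); z_β = 1.282 (power 90% → β = 0.1).
n = (3.242 × 9.68 / 5.37)² = 34.15
Round up: n = 35.

35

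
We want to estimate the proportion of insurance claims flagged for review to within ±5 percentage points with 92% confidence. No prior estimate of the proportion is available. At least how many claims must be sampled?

n = 307

For a proportion with margin E = 0.05 at 92% confidence, z = 1.751.
With no prior estimate, use p = 0.5, which maximizes p(1−p) at 0.25.
n = 0.25 × (z/E)² = 0.25 × (1.751/0.05)² = 306.60
Round up: n = 307.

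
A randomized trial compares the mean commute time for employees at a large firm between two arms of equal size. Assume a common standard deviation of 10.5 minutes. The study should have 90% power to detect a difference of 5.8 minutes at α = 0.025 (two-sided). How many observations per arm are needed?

For two equal groups, n per group = 2·((z_{α/2} + z_β)·σ/δ)².
z_{α/2} = 2.241; z_β = 1.282 (power 90%).
n = 2 × (3.523 × 10.5 / 5.8)² = 2 × 40.68 = 81.36
Round up: n = 82 per group.

82 per group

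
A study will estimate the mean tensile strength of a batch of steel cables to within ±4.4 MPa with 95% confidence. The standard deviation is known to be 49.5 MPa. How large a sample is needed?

For a mean, the margin of error is E = z·σ/√n, so n = (zσ/E)².
At 95% confidence, z = 1.960.
n = (1.960 × 49.5 / 4.4)² = 486.20
Round up: n = 487.

n = 487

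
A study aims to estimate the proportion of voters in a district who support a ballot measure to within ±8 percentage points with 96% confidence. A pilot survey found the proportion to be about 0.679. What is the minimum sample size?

n = 144

For a proportion with margin E = 0.08 at 96% confidence, z = 2.054.
n = p̂(1−p̂)(z/E)² = 0.679 × 0.321 × (2.054/0.08)² = 143.68
Round up: n = 144.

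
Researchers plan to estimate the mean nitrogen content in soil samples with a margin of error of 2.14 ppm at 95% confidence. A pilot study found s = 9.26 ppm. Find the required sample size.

For a mean, the margin of error is E = z·σ/√n, so n = (zσ/E)².
At 95% confidence, z = 1.960.
n = (1.960 × 9.26 / 2.14)² = 71.93
Round up: n = 72.

72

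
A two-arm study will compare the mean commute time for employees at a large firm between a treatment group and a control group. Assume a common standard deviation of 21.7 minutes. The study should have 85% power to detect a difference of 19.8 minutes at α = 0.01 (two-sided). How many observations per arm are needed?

32 per group

For two equal groups, n per group = 2·((z_{α/2} + z_β)·σ/δ)².
z_{α/2} = 2.576; z_β = 1.036 (power 85%).
n = 2 × (3.612 × 21.7 / 19.8)² = 2 × 15.67 = 31.34
Round up: n = 32 per group.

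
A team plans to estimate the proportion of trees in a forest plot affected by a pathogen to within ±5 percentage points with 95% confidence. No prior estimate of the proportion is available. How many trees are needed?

For a proportion with margin E = 0.05 at 95% confidence, z = 1.960.
With no prior estimate, use p = 0.5, which maximizes p(1−p) at 0.25.
n = 0.25 × (z/E)² = 0.25 × (1.960/0.05)² = 384.16
Round up: n = 385.

n = 385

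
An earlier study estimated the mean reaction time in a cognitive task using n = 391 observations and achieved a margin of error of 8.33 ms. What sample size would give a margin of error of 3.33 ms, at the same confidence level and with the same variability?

Margin of error scales as 1/√n, so n₂ = n₁·(E₁/E₂)².
n₂ = 391 × (8.33/3.33)² = 391 × 6.258 = 2446.88
Round up: n₂ = 2447.

2447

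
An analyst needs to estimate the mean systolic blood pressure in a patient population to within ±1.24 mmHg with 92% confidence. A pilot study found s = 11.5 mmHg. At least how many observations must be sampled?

For a mean, the margin of error is E = z·σ/√n, so n = (zσ/E)².
At 92% confidence, z = 1.751.
n = (1.751 × 11.5 / 1.24)² = 263.71
Round up: n = 264.

264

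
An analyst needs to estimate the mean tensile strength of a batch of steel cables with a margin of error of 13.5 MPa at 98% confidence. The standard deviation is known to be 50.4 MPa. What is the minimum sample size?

76

For a mean, the margin of error is E = z·σ/√n, so n = (zσ/E)².
At 98% confidence, z = 2.326.
n = (2.326 × 50.4 / 13.5)² = 75.41
Round up: n = 76.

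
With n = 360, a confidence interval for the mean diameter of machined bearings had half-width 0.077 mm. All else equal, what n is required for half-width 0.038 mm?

1479

Margin of error scales as 1/√n, so n₂ = n₁·(E₁/E₂)².
n₂ = 360 × (0.077/0.038)² = 360 × 4.106 = 1478.16
Round up: n₂ = 1479.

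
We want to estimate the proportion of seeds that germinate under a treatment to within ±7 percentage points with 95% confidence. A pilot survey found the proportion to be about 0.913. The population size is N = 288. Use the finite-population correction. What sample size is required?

For a proportion with margin E = 0.07 at 95% confidence, z = 1.960.
n = p̂(1−p̂)(z/E)² = 0.913 × 0.087 × (1.960/0.07)² = 62.27 — call this n₀.
Finite-population correction with N = 288: n = n₀ / (1 + (n₀−1)/N) = 62.27 / 1.213 = 51.34
Round up: n = 52.

52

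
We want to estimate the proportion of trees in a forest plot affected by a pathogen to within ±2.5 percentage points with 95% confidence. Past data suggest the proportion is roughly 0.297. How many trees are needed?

For a proportion with margin E = 0.025 at 95% confidence, z = 1.960.
n = p̂(1−p̂)(z/E)² = 0.297 × 0.703 × (1.960/0.025)² = 1283.35
Round up: n = 1284.

1284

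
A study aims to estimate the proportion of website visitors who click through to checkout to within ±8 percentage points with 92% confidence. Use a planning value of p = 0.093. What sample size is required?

For a proportion with margin E = 0.08 at 92% confidence, z = 1.751.
n = p̂(1−p̂)(z/E)² = 0.093 × 0.907 × (1.751/0.08)² = 40.41
Round up: n = 41.

41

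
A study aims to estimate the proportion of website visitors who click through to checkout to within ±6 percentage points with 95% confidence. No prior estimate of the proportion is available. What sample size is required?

267

For a proportion with margin E = 0.06 at 95% confidence, z = 1.960.
With no prior estimate, use p = 0.5, which maximizes p(1−p) at 0.25.
n = 0.25 × (z/E)² = 0.25 × (1.960/0.06)² = 266.78
Round up: n = 267.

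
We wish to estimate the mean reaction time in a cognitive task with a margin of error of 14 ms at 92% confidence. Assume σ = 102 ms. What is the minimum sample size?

For a mean, the margin of error is E = z·σ/√n, so n = (zσ/E)².
At 92% confidence, z = 1.751.
n = (1.751 × 102 / 14)² = 162.75
Round up: n = 163.

n = 163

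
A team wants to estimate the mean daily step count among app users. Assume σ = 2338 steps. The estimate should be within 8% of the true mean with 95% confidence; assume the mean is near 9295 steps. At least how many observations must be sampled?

For a mean, the margin of error is E = z·σ/√n, so n = (zσ/E)².
At 95% confidence, z = 1.960.
E = 8% of 9295 = 743.6 steps.
n = (1.960 × 2338 / 743.6)² = 37.98
Round up: n = 38.

38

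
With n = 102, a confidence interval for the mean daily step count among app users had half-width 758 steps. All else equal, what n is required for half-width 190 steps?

1624

Margin of error scales as 1/√n, so n₂ = n₁·(E₁/E₂)².
n₂ = 102 × (758/190)² = 102 × 15.92 = 1623.84
Round up: n₂ = 1624.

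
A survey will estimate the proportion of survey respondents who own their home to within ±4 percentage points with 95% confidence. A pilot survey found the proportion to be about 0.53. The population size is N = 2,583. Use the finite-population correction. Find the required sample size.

For a proportion with margin E = 0.04 at 95% confidence, z = 1.960.
n = p̂(1−p̂)(z/E)² = 0.53 × 0.47 × (1.960/0.04)² = 598.09 — call this n₀.
Finite-population correction with N = 2,583: n = n₀ / (1 + (n₀−1)/N) = 598.09 / 1.231 = 485.86
Round up: n = 486.

486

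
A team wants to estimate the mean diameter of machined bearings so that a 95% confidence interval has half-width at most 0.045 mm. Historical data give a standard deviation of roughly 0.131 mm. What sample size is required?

For a mean, the margin of error is E = z·σ/√n, so n = (zσ/E)².
At 95% confidence, z = 1.960.
n = (1.960 × 0.131 / 0.045)² = 32.56
Round up: n = 33.

n = 33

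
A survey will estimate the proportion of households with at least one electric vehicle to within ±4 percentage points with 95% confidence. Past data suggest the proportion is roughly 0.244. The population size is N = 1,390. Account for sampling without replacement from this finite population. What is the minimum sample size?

n = 337

For a proportion with margin E = 0.04 at 95% confidence, z = 1.960.
n = p̂(1−p̂)(z/E)² = 0.244 × 0.756 × (1.960/0.04)² = 442.90 — call this n₀.
Finite-population correction with N = 1,390: n = n₀ / (1 + (n₀−1)/N) = 442.90 / 1.318 = 336.04
Round up: n = 337.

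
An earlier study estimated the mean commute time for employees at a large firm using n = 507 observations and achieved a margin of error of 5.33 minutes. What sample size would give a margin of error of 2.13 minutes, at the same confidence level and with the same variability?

Margin of error scales as 1/√n, so n₂ = n₁·(E₁/E₂)².
n₂ = 507 × (5.33/2.13)² = 507 × 6.262 = 3174.83
Round up: n₂ = 3175.

n = 3175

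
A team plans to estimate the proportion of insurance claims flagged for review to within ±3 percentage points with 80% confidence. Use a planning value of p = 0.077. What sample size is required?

For a proportion with margin E = 0.03 at 80% confidence, z = 1.282.
n = p̂(1−p̂)(z/E)² = 0.077 × 0.923 × (1.282/0.03)² = 129.79
Round up: n = 130.

130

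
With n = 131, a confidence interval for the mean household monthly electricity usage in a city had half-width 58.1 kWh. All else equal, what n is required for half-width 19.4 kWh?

Margin of error scales as 1/√n, so n₂ = n₁·(E₁/E₂)².
n₂ = 131 × (58.1/19.4)² = 131 × 8.969 = 1174.94
Round up: n₂ = 1175.

1175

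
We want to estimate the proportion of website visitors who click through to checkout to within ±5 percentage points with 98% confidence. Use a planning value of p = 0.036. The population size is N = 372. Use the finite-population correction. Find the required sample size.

For a proportion with margin E = 0.05 at 98% confidence, z = 2.326.
n = p̂(1−p̂)(z/E)² = 0.036 × 0.964 × (2.326/0.05)² = 75.10 — call this n₀.
Finite-population correction with N = 372: n = n₀ / (1 + (n₀−1)/N) = 75.10 / 1.199 = 62.64
Round up: n = 63.

n = 63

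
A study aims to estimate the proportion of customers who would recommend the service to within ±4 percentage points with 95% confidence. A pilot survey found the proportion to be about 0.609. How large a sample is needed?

572

For a proportion with margin E = 0.04 at 95% confidence, z = 1.960.
n = p̂(1−p̂)(z/E)² = 0.609 × 0.391 × (1.960/0.04)² = 571.72
Round up: n = 572.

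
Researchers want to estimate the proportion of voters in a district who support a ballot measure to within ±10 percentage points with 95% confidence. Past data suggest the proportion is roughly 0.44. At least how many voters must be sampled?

For a proportion with margin E = 0.1 at 95% confidence, z = 1.960.
n = p̂(1−p̂)(z/E)² = 0.44 × 0.56 × (1.960/0.1)² = 94.66
Round up: n = 95.

95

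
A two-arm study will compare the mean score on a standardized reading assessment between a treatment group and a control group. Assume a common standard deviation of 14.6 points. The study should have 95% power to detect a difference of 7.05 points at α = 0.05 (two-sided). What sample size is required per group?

For two equal groups, n per group = 2·((z_{α/2} + z_β)·σ/δ)².
z_{α/2} = 1.960; z_β = 1.645 (power 95%).
n = 2 × (3.605 × 14.6 / 7.05)² = 2 × 55.74 = 111.48
Round up: n = 112 per group.

112 per group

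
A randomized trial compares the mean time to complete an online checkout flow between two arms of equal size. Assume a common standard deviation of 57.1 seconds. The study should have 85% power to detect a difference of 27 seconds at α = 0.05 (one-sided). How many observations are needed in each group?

65 per group

For two equal groups, n per group = 2·((z_α + z_β)·σ/δ)².
z_α = 1.645; z_β = 1.036 (power 85%).
n = 2 × (2.681 × 57.1 / 27)² = 2 × 32.15 = 64.30
Round up: n = 65 per group.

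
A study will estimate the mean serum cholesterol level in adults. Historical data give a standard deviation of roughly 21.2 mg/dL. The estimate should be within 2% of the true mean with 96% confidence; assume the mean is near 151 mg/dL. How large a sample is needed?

n = 208

For a mean, the margin of error is E = z·σ/√n, so n = (zσ/E)².
At 96% confidence, z = 2.054.
E = 2% of 151 = 3.02 mg/dL.
n = (2.054 × 21.2 / 3.02)² = 207.90
Round up: n = 208.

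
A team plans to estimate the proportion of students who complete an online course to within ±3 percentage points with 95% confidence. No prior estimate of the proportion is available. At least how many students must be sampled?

For a proportion with margin E = 0.03 at 95% confidence, z = 1.960.
With no prior estimate, use p = 0.5, which maximizes p(1−p) at 0.25.
n = 0.25 × (z/E)² = 0.25 × (1.960/0.03)² = 1067.11
Round up: n = 1068.

1068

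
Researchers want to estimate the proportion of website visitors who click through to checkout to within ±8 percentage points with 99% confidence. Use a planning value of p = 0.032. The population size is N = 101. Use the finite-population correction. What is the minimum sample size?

25

For a proportion with margin E = 0.08 at 99% confidence, z = 2.576.
n = p̂(1−p̂)(z/E)² = 0.032 × 0.968 × (2.576/0.08)² = 32.12 — call this n₀.
Finite-population correction with N = 101: n = n₀ / (1 + (n₀−1)/N) = 32.12 / 1.308 = 24.56
Round up: n = 25.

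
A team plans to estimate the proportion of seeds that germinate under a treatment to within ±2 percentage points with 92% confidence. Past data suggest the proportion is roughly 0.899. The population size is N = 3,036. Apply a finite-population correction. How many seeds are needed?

For a proportion with margin E = 0.02 at 92% confidence, z = 1.751.
n = p̂(1−p̂)(z/E)² = 0.899 × 0.101 × (1.751/0.02)² = 695.97 — call this n₀.
Finite-population correction with N = 3,036: n = n₀ / (1 + (n₀−1)/N) = 695.97 / 1.229 = 566.29
Round up: n = 567.

n = 567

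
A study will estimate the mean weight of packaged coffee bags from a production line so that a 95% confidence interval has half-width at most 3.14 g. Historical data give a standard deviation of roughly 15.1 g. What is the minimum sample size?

89

For a mean, the margin of error is E = z·σ/√n, so n = (zσ/E)².
At 95% confidence, z = 1.960.
n = (1.960 × 15.1 / 3.14)² = 88.84
Round up: n = 89.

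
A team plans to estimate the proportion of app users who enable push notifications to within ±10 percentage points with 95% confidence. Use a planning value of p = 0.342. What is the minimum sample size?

For a proportion with margin E = 0.1 at 95% confidence, z = 1.960.
n = p̂(1−p̂)(z/E)² = 0.342 × 0.658 × (1.960/0.1)² = 86.45
Round up: n = 87.

87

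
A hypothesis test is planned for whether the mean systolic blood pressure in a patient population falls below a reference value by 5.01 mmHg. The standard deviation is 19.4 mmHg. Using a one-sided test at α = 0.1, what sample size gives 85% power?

81

For a one-sample z-test, n = ((z_α + z_β)·σ/δ)².
z_α = 1.282 (one-sided α = 0.1); z_β = 1.036 (power 85% → β = 0.15).
n = (2.318 × 19.4 / 5.01)² = 80.57
Round up: n = 81.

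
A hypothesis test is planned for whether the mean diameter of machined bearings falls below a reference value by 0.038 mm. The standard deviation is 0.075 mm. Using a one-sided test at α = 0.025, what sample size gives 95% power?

For a one-sample z-test, n = ((z_α + z_β)·σ/δ)².
z_α = 1.960 (one-sided α = 0.025); z_β = 1.645 (power 95% → β = 0.05).
n = (3.605 × 0.075 / 0.038)² = 50.63
Round up: n = 51.

n = 51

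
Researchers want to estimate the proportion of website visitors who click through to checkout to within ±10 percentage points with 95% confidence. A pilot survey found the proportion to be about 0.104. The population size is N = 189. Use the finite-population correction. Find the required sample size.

For a proportion with margin E = 0.1 at 95% confidence, z = 1.960.
n = p̂(1−p̂)(z/E)² = 0.104 × 0.896 × (1.960/0.1)² = 35.80 — call this n₀.
Finite-population correction with N = 189: n = n₀ / (1 + (n₀−1)/N) = 35.80 / 1.184 = 30.24
Round up: n = 31.

31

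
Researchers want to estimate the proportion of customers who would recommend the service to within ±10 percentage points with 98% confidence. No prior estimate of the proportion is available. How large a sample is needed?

For a proportion with margin E = 0.1 at 98% confidence, z = 2.326.
With no prior estimate, use p = 0.5, which maximizes p(1−p) at 0.25.
n = 0.25 × (z/E)² = 0.25 × (2.326/0.1)² = 135.26
Round up: n = 136.

136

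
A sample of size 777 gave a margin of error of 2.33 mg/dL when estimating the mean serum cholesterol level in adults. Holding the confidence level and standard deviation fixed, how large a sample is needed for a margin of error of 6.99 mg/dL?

87

Margin of error scales as 1/√n, so n₂ = n₁·(E₁/E₂)².
n₂ = 777 × (2.33/6.99)² = 777 × 0.1111 = 86.32
Round up: n₂ = 87.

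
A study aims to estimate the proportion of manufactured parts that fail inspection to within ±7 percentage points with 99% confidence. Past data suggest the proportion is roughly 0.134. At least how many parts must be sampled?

158

For a proportion with margin E = 0.07 at 99% confidence, z = 2.576.
n = p̂(1−p̂)(z/E)² = 0.134 × 0.866 × (2.576/0.07)² = 157.15
Round up: n = 158.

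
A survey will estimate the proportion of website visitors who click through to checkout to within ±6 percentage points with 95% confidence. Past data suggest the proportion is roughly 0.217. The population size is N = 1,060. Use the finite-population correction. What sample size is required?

n = 155

For a proportion with margin E = 0.06 at 95% confidence, z = 1.960.
n = p̂(1−p̂)(z/E)² = 0.217 × 0.783 × (1.960/0.06)² = 181.31 — call this n₀.
Finite-population correction with N = 1,060: n = n₀ / (1 + (n₀−1)/N) = 181.31 / 1.17 = 154.97
Round up: n = 155.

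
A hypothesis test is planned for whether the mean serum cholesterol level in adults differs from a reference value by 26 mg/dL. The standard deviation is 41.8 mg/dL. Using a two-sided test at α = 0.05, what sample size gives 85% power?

24

For a one-sample z-test, n = ((z_{α/2} + z_β)·σ/δ)².
z_{α/2} = 1.960 (two-sided α = 0.05); z_β = 1.036 (power 85% → β = 0.15).
n = (2.996 × 41.8 / 26)² = 23.20
Round up: n = 24.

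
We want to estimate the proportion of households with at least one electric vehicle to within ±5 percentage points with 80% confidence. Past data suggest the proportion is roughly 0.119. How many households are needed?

69

For a proportion with margin E = 0.05 at 80% confidence, z = 1.282.
n = p̂(1−p̂)(z/E)² = 0.119 × 0.881 × (1.282/0.05)² = 68.92
Round up: n = 69.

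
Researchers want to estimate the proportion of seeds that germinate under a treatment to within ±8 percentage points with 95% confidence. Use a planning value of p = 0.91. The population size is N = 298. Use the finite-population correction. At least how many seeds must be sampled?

n = 43

For a proportion with margin E = 0.08 at 95% confidence, z = 1.960.
n = p̂(1−p̂)(z/E)² = 0.91 × 0.09 × (1.960/0.08)² = 49.16 — call this n₀.
Finite-population correction with N = 298: n = n₀ / (1 + (n₀−1)/N) = 49.16 / 1.162 = 42.31
Round up: n = 43.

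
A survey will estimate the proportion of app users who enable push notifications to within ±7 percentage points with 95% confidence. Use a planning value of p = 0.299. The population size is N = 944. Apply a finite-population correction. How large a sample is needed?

141

For a proportion with margin E = 0.07 at 95% confidence, z = 1.960.
n = p̂(1−p̂)(z/E)² = 0.299 × 0.701 × (1.960/0.07)² = 164.33 — call this n₀.
Finite-population correction with N = 944: n = n₀ / (1 + (n₀−1)/N) = 164.33 / 1.173 = 140.09
Round up: n = 141.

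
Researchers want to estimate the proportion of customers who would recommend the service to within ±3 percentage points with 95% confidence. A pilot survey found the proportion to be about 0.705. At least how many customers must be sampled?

For a proportion with margin E = 0.03 at 95% confidence, z = 1.960.
n = p̂(1−p̂)(z/E)² = 0.705 × 0.295 × (1.960/0.03)² = 887.73
Round up: n = 888.

n = 888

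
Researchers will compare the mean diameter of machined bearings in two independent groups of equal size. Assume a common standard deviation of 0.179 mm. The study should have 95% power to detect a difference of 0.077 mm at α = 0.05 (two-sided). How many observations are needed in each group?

For two equal groups, n per group = 2·((z_{α/2} + z_β)·σ/δ)².
z_{α/2} = 1.960; z_β = 1.645 (power 95%).
n = 2 × (3.605 × 0.179 / 0.077)² = 2 × 70.23 = 140.46
Round up: n = 141 per group.

141 per group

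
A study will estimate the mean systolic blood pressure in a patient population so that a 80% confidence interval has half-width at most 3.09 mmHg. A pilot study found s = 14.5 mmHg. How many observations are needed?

n = 37

For a mean, the margin of error is E = z·σ/√n, so n = (zσ/E)².
At 80% confidence, z = 1.282.
n = (1.282 × 14.5 / 3.09)² = 36.19
Round up: n = 37.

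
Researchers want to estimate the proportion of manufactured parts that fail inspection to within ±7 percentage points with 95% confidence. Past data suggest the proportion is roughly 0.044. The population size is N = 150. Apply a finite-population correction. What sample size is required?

28

For a proportion with margin E = 0.07 at 95% confidence, z = 1.960.
n = p̂(1−p̂)(z/E)² = 0.044 × 0.956 × (1.960/0.07)² = 32.98 — call this n₀.
Finite-population correction with N = 150: n = n₀ / (1 + (n₀−1)/N) = 32.98 / 1.213 = 27.19
Round up: n = 28.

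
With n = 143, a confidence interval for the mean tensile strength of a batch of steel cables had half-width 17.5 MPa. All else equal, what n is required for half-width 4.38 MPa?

Margin of error scales as 1/√n, so n₂ = n₁·(E₁/E₂)².
n₂ = 143 × (17.5/4.38)² = 143 × 15.96 = 2282.28
Round up: n₂ = 2283.

2283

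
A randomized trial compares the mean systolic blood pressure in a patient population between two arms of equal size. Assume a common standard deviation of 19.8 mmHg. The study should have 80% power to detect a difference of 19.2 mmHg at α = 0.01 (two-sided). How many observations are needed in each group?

For two equal groups, n per group = 2·((z_{α/2} + z_β)·σ/δ)².
z_{α/2} = 2.576; z_β = 0.842 (power 80%).
n = 2 × (3.418 × 19.8 / 19.2)² = 2 × 12.42 = 24.84
Round up: n = 25 per group.

25 per group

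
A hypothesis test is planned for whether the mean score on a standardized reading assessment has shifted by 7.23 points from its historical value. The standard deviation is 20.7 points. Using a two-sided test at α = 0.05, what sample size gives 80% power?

For a one-sample z-test, n = ((z_{α/2} + z_β)·σ/δ)².
z_{α/2} = 1.960 (two-sided α = 0.05); z_β = 0.842 (power 80% → β = 0.2).
n = (2.802 × 20.7 / 7.23)² = 64.36
Round up: n = 65.

n = 65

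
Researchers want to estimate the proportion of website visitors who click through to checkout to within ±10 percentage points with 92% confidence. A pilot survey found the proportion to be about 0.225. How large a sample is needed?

54

For a proportion with margin E = 0.1 at 92% confidence, z = 1.751.
n = p̂(1−p̂)(z/E)² = 0.225 × 0.775 × (1.751/0.1)² = 53.46
Round up: n = 54.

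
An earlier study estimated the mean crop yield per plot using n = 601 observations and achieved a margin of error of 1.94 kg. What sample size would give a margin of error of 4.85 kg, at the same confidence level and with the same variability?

n = 97

Margin of error scales as 1/√n, so n₂ = n₁·(E₁/E₂)².
n₂ = 601 × (1.94/4.85)² = 601 × 0.16 = 96.16
Round up: n₂ = 97.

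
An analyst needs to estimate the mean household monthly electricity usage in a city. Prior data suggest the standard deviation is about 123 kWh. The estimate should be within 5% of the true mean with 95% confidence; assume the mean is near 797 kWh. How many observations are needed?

n = 37

For a mean, the margin of error is E = z·σ/√n, so n = (zσ/E)².
At 95% confidence, z = 1.960.
E = 5% of 797 = 39.85 kWh.
n = (1.960 × 123 / 39.85)² = 36.60
Round up: n = 37.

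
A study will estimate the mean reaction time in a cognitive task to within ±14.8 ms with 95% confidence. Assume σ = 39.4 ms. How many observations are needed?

28

For a mean, the margin of error is E = z·σ/√n, so n = (zσ/E)².
At 95% confidence, z = 1.960.
n = (1.960 × 39.4 / 14.8)² = 27.23
Round up: n = 28.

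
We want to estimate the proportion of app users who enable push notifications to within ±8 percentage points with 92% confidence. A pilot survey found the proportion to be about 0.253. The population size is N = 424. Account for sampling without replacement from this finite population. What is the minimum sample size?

75

For a proportion with margin E = 0.08 at 92% confidence, z = 1.751.
n = p̂(1−p̂)(z/E)² = 0.253 × 0.747 × (1.751/0.08)² = 90.54 — call this n₀.
Finite-population correction with N = 424: n = n₀ / (1 + (n₀−1)/N) = 90.54 / 1.211 = 74.76
Round up: n = 75.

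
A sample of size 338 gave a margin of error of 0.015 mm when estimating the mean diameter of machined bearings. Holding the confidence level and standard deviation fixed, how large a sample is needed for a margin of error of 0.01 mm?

761

Margin of error scales as 1/√n, so n₂ = n₁·(E₁/E₂)².
n₂ = 338 × (0.015/0.01)² = 338 × 2.25 = 760.50
Round up: n₂ = 761.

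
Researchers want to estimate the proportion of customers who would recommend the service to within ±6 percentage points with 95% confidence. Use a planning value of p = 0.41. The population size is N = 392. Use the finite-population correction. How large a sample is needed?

156

For a proportion with margin E = 0.06 at 95% confidence, z = 1.960.
n = p̂(1−p̂)(z/E)² = 0.41 × 0.59 × (1.960/0.06)² = 258.13 — call this n₀.
Finite-population correction with N = 392: n = n₀ / (1 + (n₀−1)/N) = 258.13 / 1.656 = 155.88
Round up: n = 156.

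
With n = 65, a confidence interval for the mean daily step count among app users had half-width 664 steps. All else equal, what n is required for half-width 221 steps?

Margin of error scales as 1/√n, so n₂ = n₁·(E₁/E₂)².
n₂ = 65 × (664/221)² = 65 × 9.027 = 586.75
Round up: n₂ = 587.

n = 587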